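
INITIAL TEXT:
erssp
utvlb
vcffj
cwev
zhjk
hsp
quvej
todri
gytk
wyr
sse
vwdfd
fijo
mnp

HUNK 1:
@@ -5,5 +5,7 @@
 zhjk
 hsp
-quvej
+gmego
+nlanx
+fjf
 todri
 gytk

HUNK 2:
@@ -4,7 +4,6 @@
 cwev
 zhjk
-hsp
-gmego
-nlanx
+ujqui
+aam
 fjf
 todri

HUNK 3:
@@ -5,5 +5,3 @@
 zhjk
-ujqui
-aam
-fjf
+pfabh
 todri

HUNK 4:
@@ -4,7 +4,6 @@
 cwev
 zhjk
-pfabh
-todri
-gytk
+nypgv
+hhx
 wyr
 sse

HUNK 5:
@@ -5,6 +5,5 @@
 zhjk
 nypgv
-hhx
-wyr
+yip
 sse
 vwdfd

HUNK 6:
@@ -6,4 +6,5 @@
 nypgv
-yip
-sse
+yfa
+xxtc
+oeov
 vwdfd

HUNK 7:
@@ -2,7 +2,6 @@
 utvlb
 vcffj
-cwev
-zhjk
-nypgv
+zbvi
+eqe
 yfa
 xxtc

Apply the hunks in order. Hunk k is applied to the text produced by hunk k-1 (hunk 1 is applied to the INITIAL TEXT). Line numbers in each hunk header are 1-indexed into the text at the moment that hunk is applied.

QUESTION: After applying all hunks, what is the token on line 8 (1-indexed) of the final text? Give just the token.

Answer: oeov

Derivation:
Hunk 1: at line 5 remove [quvej] add [gmego,nlanx,fjf] -> 16 lines: erssp utvlb vcffj cwev zhjk hsp gmego nlanx fjf todri gytk wyr sse vwdfd fijo mnp
Hunk 2: at line 4 remove [hsp,gmego,nlanx] add [ujqui,aam] -> 15 lines: erssp utvlb vcffj cwev zhjk ujqui aam fjf todri gytk wyr sse vwdfd fijo mnp
Hunk 3: at line 5 remove [ujqui,aam,fjf] add [pfabh] -> 13 lines: erssp utvlb vcffj cwev zhjk pfabh todri gytk wyr sse vwdfd fijo mnp
Hunk 4: at line 4 remove [pfabh,todri,gytk] add [nypgv,hhx] -> 12 lines: erssp utvlb vcffj cwev zhjk nypgv hhx wyr sse vwdfd fijo mnp
Hunk 5: at line 5 remove [hhx,wyr] add [yip] -> 11 lines: erssp utvlb vcffj cwev zhjk nypgv yip sse vwdfd fijo mnp
Hunk 6: at line 6 remove [yip,sse] add [yfa,xxtc,oeov] -> 12 lines: erssp utvlb vcffj cwev zhjk nypgv yfa xxtc oeov vwdfd fijo mnp
Hunk 7: at line 2 remove [cwev,zhjk,nypgv] add [zbvi,eqe] -> 11 lines: erssp utvlb vcffj zbvi eqe yfa xxtc oeov vwdfd fijo mnp
Final line 8: oeov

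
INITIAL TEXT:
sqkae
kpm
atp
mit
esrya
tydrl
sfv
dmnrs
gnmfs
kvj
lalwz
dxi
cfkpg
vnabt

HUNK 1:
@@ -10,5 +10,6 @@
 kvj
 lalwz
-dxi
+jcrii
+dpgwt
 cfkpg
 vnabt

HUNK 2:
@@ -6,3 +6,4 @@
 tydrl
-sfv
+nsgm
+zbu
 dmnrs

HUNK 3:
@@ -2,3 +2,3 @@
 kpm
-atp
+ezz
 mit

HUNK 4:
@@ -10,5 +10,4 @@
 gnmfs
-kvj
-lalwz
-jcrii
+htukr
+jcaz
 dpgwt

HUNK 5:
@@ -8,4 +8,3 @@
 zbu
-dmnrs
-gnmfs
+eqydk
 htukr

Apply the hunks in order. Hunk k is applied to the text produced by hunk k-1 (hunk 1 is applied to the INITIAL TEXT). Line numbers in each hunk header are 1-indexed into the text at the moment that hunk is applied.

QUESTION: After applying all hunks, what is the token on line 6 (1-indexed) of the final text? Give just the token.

Hunk 1: at line 10 remove [dxi] add [jcrii,dpgwt] -> 15 lines: sqkae kpm atp mit esrya tydrl sfv dmnrs gnmfs kvj lalwz jcrii dpgwt cfkpg vnabt
Hunk 2: at line 6 remove [sfv] add [nsgm,zbu] -> 16 lines: sqkae kpm atp mit esrya tydrl nsgm zbu dmnrs gnmfs kvj lalwz jcrii dpgwt cfkpg vnabt
Hunk 3: at line 2 remove [atp] add [ezz] -> 16 lines: sqkae kpm ezz mit esrya tydrl nsgm zbu dmnrs gnmfs kvj lalwz jcrii dpgwt cfkpg vnabt
Hunk 4: at line 10 remove [kvj,lalwz,jcrii] add [htukr,jcaz] -> 15 lines: sqkae kpm ezz mit esrya tydrl nsgm zbu dmnrs gnmfs htukr jcaz dpgwt cfkpg vnabt
Hunk 5: at line 8 remove [dmnrs,gnmfs] add [eqydk] -> 14 lines: sqkae kpm ezz mit esrya tydrl nsgm zbu eqydk htukr jcaz dpgwt cfkpg vnabt
Final line 6: tydrl

Answer: tydrl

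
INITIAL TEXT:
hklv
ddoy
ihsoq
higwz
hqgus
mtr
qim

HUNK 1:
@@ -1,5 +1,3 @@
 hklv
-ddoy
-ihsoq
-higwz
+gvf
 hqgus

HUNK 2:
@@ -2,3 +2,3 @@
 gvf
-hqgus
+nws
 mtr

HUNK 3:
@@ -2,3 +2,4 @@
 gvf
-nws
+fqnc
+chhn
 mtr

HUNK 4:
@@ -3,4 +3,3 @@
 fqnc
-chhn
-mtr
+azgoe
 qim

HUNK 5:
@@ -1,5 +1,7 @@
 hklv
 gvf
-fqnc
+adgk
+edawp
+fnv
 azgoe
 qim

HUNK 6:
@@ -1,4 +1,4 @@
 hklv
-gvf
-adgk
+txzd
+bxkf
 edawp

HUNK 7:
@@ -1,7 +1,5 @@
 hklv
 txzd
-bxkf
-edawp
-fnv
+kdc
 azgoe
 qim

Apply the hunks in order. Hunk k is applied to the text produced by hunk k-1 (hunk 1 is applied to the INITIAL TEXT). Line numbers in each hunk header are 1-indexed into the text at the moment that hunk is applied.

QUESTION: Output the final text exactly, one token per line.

Answer: hklv
txzd
kdc
azgoe
qim

Derivation:
Hunk 1: at line 1 remove [ddoy,ihsoq,higwz] add [gvf] -> 5 lines: hklv gvf hqgus mtr qim
Hunk 2: at line 2 remove [hqgus] add [nws] -> 5 lines: hklv gvf nws mtr qim
Hunk 3: at line 2 remove [nws] add [fqnc,chhn] -> 6 lines: hklv gvf fqnc chhn mtr qim
Hunk 4: at line 3 remove [chhn,mtr] add [azgoe] -> 5 lines: hklv gvf fqnc azgoe qim
Hunk 5: at line 1 remove [fqnc] add [adgk,edawp,fnv] -> 7 lines: hklv gvf adgk edawp fnv azgoe qim
Hunk 6: at line 1 remove [gvf,adgk] add [txzd,bxkf] -> 7 lines: hklv txzd bxkf edawp fnv azgoe qim
Hunk 7: at line 1 remove [bxkf,edawp,fnv] add [kdc] -> 5 lines: hklv txzd kdc azgoe qim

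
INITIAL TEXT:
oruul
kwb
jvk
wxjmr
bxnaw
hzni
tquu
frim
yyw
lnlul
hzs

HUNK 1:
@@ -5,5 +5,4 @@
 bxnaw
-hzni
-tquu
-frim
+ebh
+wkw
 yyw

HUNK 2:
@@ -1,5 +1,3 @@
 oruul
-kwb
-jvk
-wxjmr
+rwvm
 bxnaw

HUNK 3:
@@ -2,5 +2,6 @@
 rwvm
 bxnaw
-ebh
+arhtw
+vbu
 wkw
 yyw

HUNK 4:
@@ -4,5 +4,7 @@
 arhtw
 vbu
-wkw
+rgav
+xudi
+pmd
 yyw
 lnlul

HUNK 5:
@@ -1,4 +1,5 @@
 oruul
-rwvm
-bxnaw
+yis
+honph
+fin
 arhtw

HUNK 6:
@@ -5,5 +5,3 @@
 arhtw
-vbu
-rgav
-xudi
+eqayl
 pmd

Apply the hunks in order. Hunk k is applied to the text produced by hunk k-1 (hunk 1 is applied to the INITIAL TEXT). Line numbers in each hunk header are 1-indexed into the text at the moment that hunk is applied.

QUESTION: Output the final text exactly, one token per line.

Hunk 1: at line 5 remove [hzni,tquu,frim] add [ebh,wkw] -> 10 lines: oruul kwb jvk wxjmr bxnaw ebh wkw yyw lnlul hzs
Hunk 2: at line 1 remove [kwb,jvk,wxjmr] add [rwvm] -> 8 lines: oruul rwvm bxnaw ebh wkw yyw lnlul hzs
Hunk 3: at line 2 remove [ebh] add [arhtw,vbu] -> 9 lines: oruul rwvm bxnaw arhtw vbu wkw yyw lnlul hzs
Hunk 4: at line 4 remove [wkw] add [rgav,xudi,pmd] -> 11 lines: oruul rwvm bxnaw arhtw vbu rgav xudi pmd yyw lnlul hzs
Hunk 5: at line 1 remove [rwvm,bxnaw] add [yis,honph,fin] -> 12 lines: oruul yis honph fin arhtw vbu rgav xudi pmd yyw lnlul hzs
Hunk 6: at line 5 remove [vbu,rgav,xudi] add [eqayl] -> 10 lines: oruul yis honph fin arhtw eqayl pmd yyw lnlul hzs

Answer: oruul
yis
honph
fin
arhtw
eqayl
pmd
yyw
lnlul
hzs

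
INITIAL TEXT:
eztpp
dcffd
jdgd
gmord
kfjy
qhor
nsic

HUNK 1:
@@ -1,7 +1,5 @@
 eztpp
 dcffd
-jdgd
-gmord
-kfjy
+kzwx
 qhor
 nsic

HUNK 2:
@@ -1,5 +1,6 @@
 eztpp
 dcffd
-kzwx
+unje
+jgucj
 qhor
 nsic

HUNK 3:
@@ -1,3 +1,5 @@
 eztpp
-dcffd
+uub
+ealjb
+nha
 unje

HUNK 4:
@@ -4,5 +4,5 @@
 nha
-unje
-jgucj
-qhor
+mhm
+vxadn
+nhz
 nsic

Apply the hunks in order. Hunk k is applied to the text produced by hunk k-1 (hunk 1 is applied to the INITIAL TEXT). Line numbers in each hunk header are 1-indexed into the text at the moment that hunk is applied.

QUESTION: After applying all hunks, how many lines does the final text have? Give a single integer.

Hunk 1: at line 1 remove [jdgd,gmord,kfjy] add [kzwx] -> 5 lines: eztpp dcffd kzwx qhor nsic
Hunk 2: at line 1 remove [kzwx] add [unje,jgucj] -> 6 lines: eztpp dcffd unje jgucj qhor nsic
Hunk 3: at line 1 remove [dcffd] add [uub,ealjb,nha] -> 8 lines: eztpp uub ealjb nha unje jgucj qhor nsic
Hunk 4: at line 4 remove [unje,jgucj,qhor] add [mhm,vxadn,nhz] -> 8 lines: eztpp uub ealjb nha mhm vxadn nhz nsic
Final line count: 8

Answer: 8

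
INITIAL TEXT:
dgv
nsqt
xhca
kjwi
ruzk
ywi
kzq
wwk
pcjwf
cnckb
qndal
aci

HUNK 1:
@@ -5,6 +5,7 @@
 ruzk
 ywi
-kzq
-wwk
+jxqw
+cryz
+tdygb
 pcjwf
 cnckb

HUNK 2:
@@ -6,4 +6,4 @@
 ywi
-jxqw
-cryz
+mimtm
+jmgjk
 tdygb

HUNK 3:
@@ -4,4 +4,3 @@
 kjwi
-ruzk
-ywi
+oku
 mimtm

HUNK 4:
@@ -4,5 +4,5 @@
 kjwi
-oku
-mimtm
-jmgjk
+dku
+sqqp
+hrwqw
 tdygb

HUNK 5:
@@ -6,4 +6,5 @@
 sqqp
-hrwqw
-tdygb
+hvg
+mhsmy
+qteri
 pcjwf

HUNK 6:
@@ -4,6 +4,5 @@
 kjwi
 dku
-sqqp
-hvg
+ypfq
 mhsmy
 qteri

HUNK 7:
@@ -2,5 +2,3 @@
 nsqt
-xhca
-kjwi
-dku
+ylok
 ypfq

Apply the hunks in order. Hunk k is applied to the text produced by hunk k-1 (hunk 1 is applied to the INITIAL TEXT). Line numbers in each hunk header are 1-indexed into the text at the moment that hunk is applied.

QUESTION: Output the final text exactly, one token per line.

Hunk 1: at line 5 remove [kzq,wwk] add [jxqw,cryz,tdygb] -> 13 lines: dgv nsqt xhca kjwi ruzk ywi jxqw cryz tdygb pcjwf cnckb qndal aci
Hunk 2: at line 6 remove [jxqw,cryz] add [mimtm,jmgjk] -> 13 lines: dgv nsqt xhca kjwi ruzk ywi mimtm jmgjk tdygb pcjwf cnckb qndal aci
Hunk 3: at line 4 remove [ruzk,ywi] add [oku] -> 12 lines: dgv nsqt xhca kjwi oku mimtm jmgjk tdygb pcjwf cnckb qndal aci
Hunk 4: at line 4 remove [oku,mimtm,jmgjk] add [dku,sqqp,hrwqw] -> 12 lines: dgv nsqt xhca kjwi dku sqqp hrwqw tdygb pcjwf cnckb qndal aci
Hunk 5: at line 6 remove [hrwqw,tdygb] add [hvg,mhsmy,qteri] -> 13 lines: dgv nsqt xhca kjwi dku sqqp hvg mhsmy qteri pcjwf cnckb qndal aci
Hunk 6: at line 4 remove [sqqp,hvg] add [ypfq] -> 12 lines: dgv nsqt xhca kjwi dku ypfq mhsmy qteri pcjwf cnckb qndal aci
Hunk 7: at line 2 remove [xhca,kjwi,dku] add [ylok] -> 10 lines: dgv nsqt ylok ypfq mhsmy qteri pcjwf cnckb qndal aci

Answer: dgv
nsqt
ylok
ypfq
mhsmy
qteri
pcjwf
cnckb
qndal
aci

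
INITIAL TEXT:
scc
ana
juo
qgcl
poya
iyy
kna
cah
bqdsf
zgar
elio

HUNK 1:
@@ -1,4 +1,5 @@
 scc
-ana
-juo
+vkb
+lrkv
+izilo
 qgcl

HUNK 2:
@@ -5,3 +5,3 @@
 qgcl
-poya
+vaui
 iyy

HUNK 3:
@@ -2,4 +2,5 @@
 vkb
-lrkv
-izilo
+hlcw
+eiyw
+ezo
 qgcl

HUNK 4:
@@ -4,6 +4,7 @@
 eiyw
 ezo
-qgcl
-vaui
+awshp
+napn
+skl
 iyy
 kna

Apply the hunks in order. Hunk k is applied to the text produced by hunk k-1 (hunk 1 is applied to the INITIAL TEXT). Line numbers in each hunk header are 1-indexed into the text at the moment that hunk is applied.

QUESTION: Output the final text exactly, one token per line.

Answer: scc
vkb
hlcw
eiyw
ezo
awshp
napn
skl
iyy
kna
cah
bqdsf
zgar
elio

Derivation:
Hunk 1: at line 1 remove [ana,juo] add [vkb,lrkv,izilo] -> 12 lines: scc vkb lrkv izilo qgcl poya iyy kna cah bqdsf zgar elio
Hunk 2: at line 5 remove [poya] add [vaui] -> 12 lines: scc vkb lrkv izilo qgcl vaui iyy kna cah bqdsf zgar elio
Hunk 3: at line 2 remove [lrkv,izilo] add [hlcw,eiyw,ezo] -> 13 lines: scc vkb hlcw eiyw ezo qgcl vaui iyy kna cah bqdsf zgar elio
Hunk 4: at line 4 remove [qgcl,vaui] add [awshp,napn,skl] -> 14 lines: scc vkb hlcw eiyw ezo awshp napn skl iyy kna cah bqdsf zgar elio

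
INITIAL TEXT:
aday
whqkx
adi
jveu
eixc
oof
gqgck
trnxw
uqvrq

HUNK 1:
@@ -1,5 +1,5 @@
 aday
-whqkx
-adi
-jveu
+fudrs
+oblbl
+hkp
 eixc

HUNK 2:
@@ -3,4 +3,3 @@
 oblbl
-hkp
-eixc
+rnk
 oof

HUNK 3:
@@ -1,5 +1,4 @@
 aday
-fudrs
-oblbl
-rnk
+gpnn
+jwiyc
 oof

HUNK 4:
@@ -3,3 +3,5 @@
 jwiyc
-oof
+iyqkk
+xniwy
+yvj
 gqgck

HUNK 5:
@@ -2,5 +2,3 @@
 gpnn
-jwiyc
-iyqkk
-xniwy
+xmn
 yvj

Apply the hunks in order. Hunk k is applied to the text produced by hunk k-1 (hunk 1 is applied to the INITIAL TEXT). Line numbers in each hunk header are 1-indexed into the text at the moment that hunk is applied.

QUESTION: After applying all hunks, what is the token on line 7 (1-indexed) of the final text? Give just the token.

Hunk 1: at line 1 remove [whqkx,adi,jveu] add [fudrs,oblbl,hkp] -> 9 lines: aday fudrs oblbl hkp eixc oof gqgck trnxw uqvrq
Hunk 2: at line 3 remove [hkp,eixc] add [rnk] -> 8 lines: aday fudrs oblbl rnk oof gqgck trnxw uqvrq
Hunk 3: at line 1 remove [fudrs,oblbl,rnk] add [gpnn,jwiyc] -> 7 lines: aday gpnn jwiyc oof gqgck trnxw uqvrq
Hunk 4: at line 3 remove [oof] add [iyqkk,xniwy,yvj] -> 9 lines: aday gpnn jwiyc iyqkk xniwy yvj gqgck trnxw uqvrq
Hunk 5: at line 2 remove [jwiyc,iyqkk,xniwy] add [xmn] -> 7 lines: aday gpnn xmn yvj gqgck trnxw uqvrq
Final line 7: uqvrq

Answer: uqvrq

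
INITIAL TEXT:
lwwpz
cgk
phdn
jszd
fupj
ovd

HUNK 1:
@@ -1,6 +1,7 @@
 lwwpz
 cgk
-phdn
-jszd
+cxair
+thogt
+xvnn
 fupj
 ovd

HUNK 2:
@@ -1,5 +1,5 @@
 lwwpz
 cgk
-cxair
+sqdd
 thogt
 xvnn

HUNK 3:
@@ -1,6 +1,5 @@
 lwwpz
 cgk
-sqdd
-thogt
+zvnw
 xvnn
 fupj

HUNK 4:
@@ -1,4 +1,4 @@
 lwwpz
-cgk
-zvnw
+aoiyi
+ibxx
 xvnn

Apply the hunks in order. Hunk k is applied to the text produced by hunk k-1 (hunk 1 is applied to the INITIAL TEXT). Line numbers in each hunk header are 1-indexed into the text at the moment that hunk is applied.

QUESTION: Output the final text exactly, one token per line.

Answer: lwwpz
aoiyi
ibxx
xvnn
fupj
ovd

Derivation:
Hunk 1: at line 1 remove [phdn,jszd] add [cxair,thogt,xvnn] -> 7 lines: lwwpz cgk cxair thogt xvnn fupj ovd
Hunk 2: at line 1 remove [cxair] add [sqdd] -> 7 lines: lwwpz cgk sqdd thogt xvnn fupj ovd
Hunk 3: at line 1 remove [sqdd,thogt] add [zvnw] -> 6 lines: lwwpz cgk zvnw xvnn fupj ovd
Hunk 4: at line 1 remove [cgk,zvnw] add [aoiyi,ibxx] -> 6 lines: lwwpz aoiyi ibxx xvnn fupj ovd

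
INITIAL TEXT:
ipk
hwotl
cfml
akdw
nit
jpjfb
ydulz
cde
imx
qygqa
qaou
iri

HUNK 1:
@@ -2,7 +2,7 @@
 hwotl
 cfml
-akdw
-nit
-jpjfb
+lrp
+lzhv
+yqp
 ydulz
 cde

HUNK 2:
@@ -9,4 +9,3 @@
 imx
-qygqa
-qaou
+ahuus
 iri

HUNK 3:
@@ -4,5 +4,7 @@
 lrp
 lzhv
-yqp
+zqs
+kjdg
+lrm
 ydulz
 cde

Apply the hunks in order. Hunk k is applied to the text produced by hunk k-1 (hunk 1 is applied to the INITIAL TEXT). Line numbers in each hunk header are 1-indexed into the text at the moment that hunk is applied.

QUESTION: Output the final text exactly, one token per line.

Hunk 1: at line 2 remove [akdw,nit,jpjfb] add [lrp,lzhv,yqp] -> 12 lines: ipk hwotl cfml lrp lzhv yqp ydulz cde imx qygqa qaou iri
Hunk 2: at line 9 remove [qygqa,qaou] add [ahuus] -> 11 lines: ipk hwotl cfml lrp lzhv yqp ydulz cde imx ahuus iri
Hunk 3: at line 4 remove [yqp] add [zqs,kjdg,lrm] -> 13 lines: ipk hwotl cfml lrp lzhv zqs kjdg lrm ydulz cde imx ahuus iri

Answer: ipk
hwotl
cfml
lrp
lzhv
zqs
kjdg
lrm
ydulz
cde
imx
ahuus
iri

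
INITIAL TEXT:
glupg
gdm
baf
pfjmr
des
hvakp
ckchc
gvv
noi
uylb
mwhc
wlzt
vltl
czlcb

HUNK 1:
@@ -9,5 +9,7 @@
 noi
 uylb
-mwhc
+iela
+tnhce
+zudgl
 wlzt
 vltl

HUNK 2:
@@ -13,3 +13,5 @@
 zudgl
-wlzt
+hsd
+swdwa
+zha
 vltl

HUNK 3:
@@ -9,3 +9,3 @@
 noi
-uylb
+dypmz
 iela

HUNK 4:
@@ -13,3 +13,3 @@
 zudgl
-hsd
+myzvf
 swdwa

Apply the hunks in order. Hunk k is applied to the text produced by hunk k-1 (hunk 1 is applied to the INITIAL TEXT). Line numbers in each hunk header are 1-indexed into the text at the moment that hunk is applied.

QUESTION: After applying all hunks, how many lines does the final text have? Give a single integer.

Hunk 1: at line 9 remove [mwhc] add [iela,tnhce,zudgl] -> 16 lines: glupg gdm baf pfjmr des hvakp ckchc gvv noi uylb iela tnhce zudgl wlzt vltl czlcb
Hunk 2: at line 13 remove [wlzt] add [hsd,swdwa,zha] -> 18 lines: glupg gdm baf pfjmr des hvakp ckchc gvv noi uylb iela tnhce zudgl hsd swdwa zha vltl czlcb
Hunk 3: at line 9 remove [uylb] add [dypmz] -> 18 lines: glupg gdm baf pfjmr des hvakp ckchc gvv noi dypmz iela tnhce zudgl hsd swdwa zha vltl czlcb
Hunk 4: at line 13 remove [hsd] add [myzvf] -> 18 lines: glupg gdm baf pfjmr des hvakp ckchc gvv noi dypmz iela tnhce zudgl myzvf swdwa zha vltl czlcb
Final line count: 18

Answer: 18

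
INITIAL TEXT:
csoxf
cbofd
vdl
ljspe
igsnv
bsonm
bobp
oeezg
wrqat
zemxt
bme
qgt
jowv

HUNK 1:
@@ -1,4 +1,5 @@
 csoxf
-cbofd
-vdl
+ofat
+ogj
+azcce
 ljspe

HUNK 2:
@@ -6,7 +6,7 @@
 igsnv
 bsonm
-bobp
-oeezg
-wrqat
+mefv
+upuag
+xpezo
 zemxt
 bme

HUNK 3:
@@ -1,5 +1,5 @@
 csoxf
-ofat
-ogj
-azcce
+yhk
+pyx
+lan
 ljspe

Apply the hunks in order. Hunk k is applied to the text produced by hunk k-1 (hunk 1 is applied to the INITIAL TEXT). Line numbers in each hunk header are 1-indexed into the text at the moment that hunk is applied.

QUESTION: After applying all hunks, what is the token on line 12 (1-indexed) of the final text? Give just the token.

Answer: bme

Derivation:
Hunk 1: at line 1 remove [cbofd,vdl] add [ofat,ogj,azcce] -> 14 lines: csoxf ofat ogj azcce ljspe igsnv bsonm bobp oeezg wrqat zemxt bme qgt jowv
Hunk 2: at line 6 remove [bobp,oeezg,wrqat] add [mefv,upuag,xpezo] -> 14 lines: csoxf ofat ogj azcce ljspe igsnv bsonm mefv upuag xpezo zemxt bme qgt jowv
Hunk 3: at line 1 remove [ofat,ogj,azcce] add [yhk,pyx,lan] -> 14 lines: csoxf yhk pyx lan ljspe igsnv bsonm mefv upuag xpezo zemxt bme qgt jowv
Final line 12: bme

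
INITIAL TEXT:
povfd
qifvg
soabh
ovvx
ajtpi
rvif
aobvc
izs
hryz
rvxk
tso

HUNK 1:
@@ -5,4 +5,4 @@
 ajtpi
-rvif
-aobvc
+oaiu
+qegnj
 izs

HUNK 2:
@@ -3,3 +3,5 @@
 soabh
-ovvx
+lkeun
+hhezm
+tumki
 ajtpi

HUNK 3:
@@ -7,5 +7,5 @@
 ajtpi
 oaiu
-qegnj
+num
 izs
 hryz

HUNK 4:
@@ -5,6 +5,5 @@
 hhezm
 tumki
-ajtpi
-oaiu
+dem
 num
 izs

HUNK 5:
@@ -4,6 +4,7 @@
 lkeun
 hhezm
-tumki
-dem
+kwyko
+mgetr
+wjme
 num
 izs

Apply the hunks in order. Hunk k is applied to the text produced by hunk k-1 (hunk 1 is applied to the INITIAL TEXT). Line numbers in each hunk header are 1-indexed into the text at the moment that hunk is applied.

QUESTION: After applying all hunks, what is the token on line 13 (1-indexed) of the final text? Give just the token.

Answer: tso

Derivation:
Hunk 1: at line 5 remove [rvif,aobvc] add [oaiu,qegnj] -> 11 lines: povfd qifvg soabh ovvx ajtpi oaiu qegnj izs hryz rvxk tso
Hunk 2: at line 3 remove [ovvx] add [lkeun,hhezm,tumki] -> 13 lines: povfd qifvg soabh lkeun hhezm tumki ajtpi oaiu qegnj izs hryz rvxk tso
Hunk 3: at line 7 remove [qegnj] add [num] -> 13 lines: povfd qifvg soabh lkeun hhezm tumki ajtpi oaiu num izs hryz rvxk tso
Hunk 4: at line 5 remove [ajtpi,oaiu] add [dem] -> 12 lines: povfd qifvg soabh lkeun hhezm tumki dem num izs hryz rvxk tso
Hunk 5: at line 4 remove [tumki,dem] add [kwyko,mgetr,wjme] -> 13 lines: povfd qifvg soabh lkeun hhezm kwyko mgetr wjme num izs hryz rvxk tso
Final line 13: tso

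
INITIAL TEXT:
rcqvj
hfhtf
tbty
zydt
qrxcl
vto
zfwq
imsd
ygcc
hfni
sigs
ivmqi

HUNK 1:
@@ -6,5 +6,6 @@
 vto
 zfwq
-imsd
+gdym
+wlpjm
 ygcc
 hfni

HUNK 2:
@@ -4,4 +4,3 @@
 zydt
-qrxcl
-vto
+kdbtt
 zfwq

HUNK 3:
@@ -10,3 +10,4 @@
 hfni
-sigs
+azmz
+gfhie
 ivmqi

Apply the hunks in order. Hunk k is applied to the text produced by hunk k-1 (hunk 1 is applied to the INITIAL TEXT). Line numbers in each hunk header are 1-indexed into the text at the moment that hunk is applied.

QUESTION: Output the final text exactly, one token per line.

Answer: rcqvj
hfhtf
tbty
zydt
kdbtt
zfwq
gdym
wlpjm
ygcc
hfni
azmz
gfhie
ivmqi

Derivation:
Hunk 1: at line 6 remove [imsd] add [gdym,wlpjm] -> 13 lines: rcqvj hfhtf tbty zydt qrxcl vto zfwq gdym wlpjm ygcc hfni sigs ivmqi
Hunk 2: at line 4 remove [qrxcl,vto] add [kdbtt] -> 12 lines: rcqvj hfhtf tbty zydt kdbtt zfwq gdym wlpjm ygcc hfni sigs ivmqi
Hunk 3: at line 10 remove [sigs] add [azmz,gfhie] -> 13 lines: rcqvj hfhtf tbty zydt kdbtt zfwq gdym wlpjm ygcc hfni azmz gfhie ivmqi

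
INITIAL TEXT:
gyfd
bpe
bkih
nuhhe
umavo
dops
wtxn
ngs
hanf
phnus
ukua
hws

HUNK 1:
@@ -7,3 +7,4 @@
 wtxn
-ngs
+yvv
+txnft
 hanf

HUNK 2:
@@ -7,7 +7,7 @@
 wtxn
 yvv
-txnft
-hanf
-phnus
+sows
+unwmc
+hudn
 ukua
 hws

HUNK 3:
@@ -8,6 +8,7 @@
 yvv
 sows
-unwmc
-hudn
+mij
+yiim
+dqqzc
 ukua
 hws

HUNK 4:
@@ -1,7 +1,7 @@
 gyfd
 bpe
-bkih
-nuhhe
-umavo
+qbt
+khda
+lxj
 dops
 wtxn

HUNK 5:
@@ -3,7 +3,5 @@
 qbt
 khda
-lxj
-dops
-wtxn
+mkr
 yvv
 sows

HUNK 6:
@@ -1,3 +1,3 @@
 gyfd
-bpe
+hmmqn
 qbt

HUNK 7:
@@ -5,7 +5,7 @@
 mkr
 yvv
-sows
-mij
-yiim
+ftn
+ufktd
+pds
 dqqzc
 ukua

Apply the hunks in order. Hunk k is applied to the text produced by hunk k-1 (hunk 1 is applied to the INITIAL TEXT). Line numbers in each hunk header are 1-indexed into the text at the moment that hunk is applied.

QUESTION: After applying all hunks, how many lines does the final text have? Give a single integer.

Hunk 1: at line 7 remove [ngs] add [yvv,txnft] -> 13 lines: gyfd bpe bkih nuhhe umavo dops wtxn yvv txnft hanf phnus ukua hws
Hunk 2: at line 7 remove [txnft,hanf,phnus] add [sows,unwmc,hudn] -> 13 lines: gyfd bpe bkih nuhhe umavo dops wtxn yvv sows unwmc hudn ukua hws
Hunk 3: at line 8 remove [unwmc,hudn] add [mij,yiim,dqqzc] -> 14 lines: gyfd bpe bkih nuhhe umavo dops wtxn yvv sows mij yiim dqqzc ukua hws
Hunk 4: at line 1 remove [bkih,nuhhe,umavo] add [qbt,khda,lxj] -> 14 lines: gyfd bpe qbt khda lxj dops wtxn yvv sows mij yiim dqqzc ukua hws
Hunk 5: at line 3 remove [lxj,dops,wtxn] add [mkr] -> 12 lines: gyfd bpe qbt khda mkr yvv sows mij yiim dqqzc ukua hws
Hunk 6: at line 1 remove [bpe] add [hmmqn] -> 12 lines: gyfd hmmqn qbt khda mkr yvv sows mij yiim dqqzc ukua hws
Hunk 7: at line 5 remove [sows,mij,yiim] add [ftn,ufktd,pds] -> 12 lines: gyfd hmmqn qbt khda mkr yvv ftn ufktd pds dqqzc ukua hws
Final line count: 12

Answer: 12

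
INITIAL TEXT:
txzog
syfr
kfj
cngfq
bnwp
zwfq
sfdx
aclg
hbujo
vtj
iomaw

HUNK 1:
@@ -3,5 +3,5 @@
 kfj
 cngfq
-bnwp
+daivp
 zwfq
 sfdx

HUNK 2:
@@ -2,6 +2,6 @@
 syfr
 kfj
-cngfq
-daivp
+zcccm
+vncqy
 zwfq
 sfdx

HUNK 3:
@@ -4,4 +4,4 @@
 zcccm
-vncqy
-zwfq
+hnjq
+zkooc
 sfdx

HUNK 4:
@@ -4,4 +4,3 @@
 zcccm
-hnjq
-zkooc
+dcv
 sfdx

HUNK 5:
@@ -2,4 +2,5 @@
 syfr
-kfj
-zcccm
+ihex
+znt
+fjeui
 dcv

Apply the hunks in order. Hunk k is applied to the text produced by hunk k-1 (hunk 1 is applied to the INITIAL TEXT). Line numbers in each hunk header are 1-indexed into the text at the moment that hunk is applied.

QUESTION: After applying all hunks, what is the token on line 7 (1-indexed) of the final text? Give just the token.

Answer: sfdx

Derivation:
Hunk 1: at line 3 remove [bnwp] add [daivp] -> 11 lines: txzog syfr kfj cngfq daivp zwfq sfdx aclg hbujo vtj iomaw
Hunk 2: at line 2 remove [cngfq,daivp] add [zcccm,vncqy] -> 11 lines: txzog syfr kfj zcccm vncqy zwfq sfdx aclg hbujo vtj iomaw
Hunk 3: at line 4 remove [vncqy,zwfq] add [hnjq,zkooc] -> 11 lines: txzog syfr kfj zcccm hnjq zkooc sfdx aclg hbujo vtj iomaw
Hunk 4: at line 4 remove [hnjq,zkooc] add [dcv] -> 10 lines: txzog syfr kfj zcccm dcv sfdx aclg hbujo vtj iomaw
Hunk 5: at line 2 remove [kfj,zcccm] add [ihex,znt,fjeui] -> 11 lines: txzog syfr ihex znt fjeui dcv sfdx aclg hbujo vtj iomaw
Final line 7: sfdx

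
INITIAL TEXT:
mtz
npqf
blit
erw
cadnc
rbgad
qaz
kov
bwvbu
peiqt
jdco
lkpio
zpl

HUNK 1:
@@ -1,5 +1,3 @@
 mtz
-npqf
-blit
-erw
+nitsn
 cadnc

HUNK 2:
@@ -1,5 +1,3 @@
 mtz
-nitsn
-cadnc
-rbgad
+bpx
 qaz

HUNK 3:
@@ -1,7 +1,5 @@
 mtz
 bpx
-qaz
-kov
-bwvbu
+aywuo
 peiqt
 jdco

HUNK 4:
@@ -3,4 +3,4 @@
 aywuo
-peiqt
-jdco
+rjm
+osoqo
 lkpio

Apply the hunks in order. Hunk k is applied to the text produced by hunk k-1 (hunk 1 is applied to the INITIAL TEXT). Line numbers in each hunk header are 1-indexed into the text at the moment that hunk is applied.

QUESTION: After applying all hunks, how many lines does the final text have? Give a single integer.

Hunk 1: at line 1 remove [npqf,blit,erw] add [nitsn] -> 11 lines: mtz nitsn cadnc rbgad qaz kov bwvbu peiqt jdco lkpio zpl
Hunk 2: at line 1 remove [nitsn,cadnc,rbgad] add [bpx] -> 9 lines: mtz bpx qaz kov bwvbu peiqt jdco lkpio zpl
Hunk 3: at line 1 remove [qaz,kov,bwvbu] add [aywuo] -> 7 lines: mtz bpx aywuo peiqt jdco lkpio zpl
Hunk 4: at line 3 remove [peiqt,jdco] add [rjm,osoqo] -> 7 lines: mtz bpx aywuo rjm osoqo lkpio zpl
Final line count: 7

Answer: 7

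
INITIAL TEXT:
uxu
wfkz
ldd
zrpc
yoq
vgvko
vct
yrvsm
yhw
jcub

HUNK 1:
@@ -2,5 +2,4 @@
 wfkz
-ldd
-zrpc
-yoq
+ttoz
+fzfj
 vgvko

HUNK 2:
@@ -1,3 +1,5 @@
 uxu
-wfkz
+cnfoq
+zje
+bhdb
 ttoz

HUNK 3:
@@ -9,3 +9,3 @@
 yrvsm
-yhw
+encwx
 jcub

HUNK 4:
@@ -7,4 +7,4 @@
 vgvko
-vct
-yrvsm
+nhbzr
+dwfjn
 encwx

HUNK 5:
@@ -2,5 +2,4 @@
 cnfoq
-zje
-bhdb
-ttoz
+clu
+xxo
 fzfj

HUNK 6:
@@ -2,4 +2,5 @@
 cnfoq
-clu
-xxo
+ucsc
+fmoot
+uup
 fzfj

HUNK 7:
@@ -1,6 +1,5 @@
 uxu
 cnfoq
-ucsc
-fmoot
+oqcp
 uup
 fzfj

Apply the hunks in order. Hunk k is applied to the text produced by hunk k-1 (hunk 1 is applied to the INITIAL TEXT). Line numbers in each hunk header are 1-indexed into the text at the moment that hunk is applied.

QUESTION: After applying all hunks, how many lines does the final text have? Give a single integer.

Answer: 10

Derivation:
Hunk 1: at line 2 remove [ldd,zrpc,yoq] add [ttoz,fzfj] -> 9 lines: uxu wfkz ttoz fzfj vgvko vct yrvsm yhw jcub
Hunk 2: at line 1 remove [wfkz] add [cnfoq,zje,bhdb] -> 11 lines: uxu cnfoq zje bhdb ttoz fzfj vgvko vct yrvsm yhw jcub
Hunk 3: at line 9 remove [yhw] add [encwx] -> 11 lines: uxu cnfoq zje bhdb ttoz fzfj vgvko vct yrvsm encwx jcub
Hunk 4: at line 7 remove [vct,yrvsm] add [nhbzr,dwfjn] -> 11 lines: uxu cnfoq zje bhdb ttoz fzfj vgvko nhbzr dwfjn encwx jcub
Hunk 5: at line 2 remove [zje,bhdb,ttoz] add [clu,xxo] -> 10 lines: uxu cnfoq clu xxo fzfj vgvko nhbzr dwfjn encwx jcub
Hunk 6: at line 2 remove [clu,xxo] add [ucsc,fmoot,uup] -> 11 lines: uxu cnfoq ucsc fmoot uup fzfj vgvko nhbzr dwfjn encwx jcub
Hunk 7: at line 1 remove [ucsc,fmoot] add [oqcp] -> 10 lines: uxu cnfoq oqcp uup fzfj vgvko nhbzr dwfjn encwx jcub
Final line count: 10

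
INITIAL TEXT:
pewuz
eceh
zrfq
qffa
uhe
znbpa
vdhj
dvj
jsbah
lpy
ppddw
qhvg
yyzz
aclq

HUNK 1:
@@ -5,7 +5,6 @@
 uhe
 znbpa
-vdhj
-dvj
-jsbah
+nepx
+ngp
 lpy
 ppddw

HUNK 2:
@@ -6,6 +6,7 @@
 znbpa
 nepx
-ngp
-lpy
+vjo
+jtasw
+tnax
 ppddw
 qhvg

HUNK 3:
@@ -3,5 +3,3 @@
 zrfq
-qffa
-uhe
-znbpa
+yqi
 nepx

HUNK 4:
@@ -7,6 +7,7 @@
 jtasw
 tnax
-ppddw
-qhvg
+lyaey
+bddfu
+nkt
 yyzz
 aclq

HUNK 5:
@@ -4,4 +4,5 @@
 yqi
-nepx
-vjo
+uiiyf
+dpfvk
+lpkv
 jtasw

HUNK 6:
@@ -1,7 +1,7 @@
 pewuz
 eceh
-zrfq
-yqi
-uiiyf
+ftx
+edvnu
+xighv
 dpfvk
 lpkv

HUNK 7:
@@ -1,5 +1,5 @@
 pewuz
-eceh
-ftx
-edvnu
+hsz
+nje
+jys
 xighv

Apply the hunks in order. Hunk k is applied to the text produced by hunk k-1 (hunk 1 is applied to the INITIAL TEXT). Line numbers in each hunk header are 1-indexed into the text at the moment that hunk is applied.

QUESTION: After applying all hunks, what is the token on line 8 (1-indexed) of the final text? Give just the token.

Answer: jtasw

Derivation:
Hunk 1: at line 5 remove [vdhj,dvj,jsbah] add [nepx,ngp] -> 13 lines: pewuz eceh zrfq qffa uhe znbpa nepx ngp lpy ppddw qhvg yyzz aclq
Hunk 2: at line 6 remove [ngp,lpy] add [vjo,jtasw,tnax] -> 14 lines: pewuz eceh zrfq qffa uhe znbpa nepx vjo jtasw tnax ppddw qhvg yyzz aclq
Hunk 3: at line 3 remove [qffa,uhe,znbpa] add [yqi] -> 12 lines: pewuz eceh zrfq yqi nepx vjo jtasw tnax ppddw qhvg yyzz aclq
Hunk 4: at line 7 remove [ppddw,qhvg] add [lyaey,bddfu,nkt] -> 13 lines: pewuz eceh zrfq yqi nepx vjo jtasw tnax lyaey bddfu nkt yyzz aclq
Hunk 5: at line 4 remove [nepx,vjo] add [uiiyf,dpfvk,lpkv] -> 14 lines: pewuz eceh zrfq yqi uiiyf dpfvk lpkv jtasw tnax lyaey bddfu nkt yyzz aclq
Hunk 6: at line 1 remove [zrfq,yqi,uiiyf] add [ftx,edvnu,xighv] -> 14 lines: pewuz eceh ftx edvnu xighv dpfvk lpkv jtasw tnax lyaey bddfu nkt yyzz aclq
Hunk 7: at line 1 remove [eceh,ftx,edvnu] add [hsz,nje,jys] -> 14 lines: pewuz hsz nje jys xighv dpfvk lpkv jtasw tnax lyaey bddfu nkt yyzz aclq
Final line 8: jtasw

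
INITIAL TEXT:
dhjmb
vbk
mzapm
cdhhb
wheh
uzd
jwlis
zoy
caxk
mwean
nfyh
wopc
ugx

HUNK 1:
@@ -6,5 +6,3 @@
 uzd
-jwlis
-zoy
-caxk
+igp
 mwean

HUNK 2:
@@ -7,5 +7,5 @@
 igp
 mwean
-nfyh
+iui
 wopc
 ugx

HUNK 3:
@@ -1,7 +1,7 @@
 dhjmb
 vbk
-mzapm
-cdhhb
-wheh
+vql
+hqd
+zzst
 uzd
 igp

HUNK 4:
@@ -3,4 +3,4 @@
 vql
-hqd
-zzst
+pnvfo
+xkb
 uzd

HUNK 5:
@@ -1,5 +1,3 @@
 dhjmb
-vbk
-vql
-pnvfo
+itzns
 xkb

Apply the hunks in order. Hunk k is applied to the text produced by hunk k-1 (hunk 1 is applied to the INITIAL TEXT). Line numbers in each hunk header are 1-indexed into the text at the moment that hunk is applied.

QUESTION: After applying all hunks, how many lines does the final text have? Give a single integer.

Answer: 9

Derivation:
Hunk 1: at line 6 remove [jwlis,zoy,caxk] add [igp] -> 11 lines: dhjmb vbk mzapm cdhhb wheh uzd igp mwean nfyh wopc ugx
Hunk 2: at line 7 remove [nfyh] add [iui] -> 11 lines: dhjmb vbk mzapm cdhhb wheh uzd igp mwean iui wopc ugx
Hunk 3: at line 1 remove [mzapm,cdhhb,wheh] add [vql,hqd,zzst] -> 11 lines: dhjmb vbk vql hqd zzst uzd igp mwean iui wopc ugx
Hunk 4: at line 3 remove [hqd,zzst] add [pnvfo,xkb] -> 11 lines: dhjmb vbk vql pnvfo xkb uzd igp mwean iui wopc ugx
Hunk 5: at line 1 remove [vbk,vql,pnvfo] add [itzns] -> 9 lines: dhjmb itzns xkb uzd igp mwean iui wopc ugx
Final line count: 9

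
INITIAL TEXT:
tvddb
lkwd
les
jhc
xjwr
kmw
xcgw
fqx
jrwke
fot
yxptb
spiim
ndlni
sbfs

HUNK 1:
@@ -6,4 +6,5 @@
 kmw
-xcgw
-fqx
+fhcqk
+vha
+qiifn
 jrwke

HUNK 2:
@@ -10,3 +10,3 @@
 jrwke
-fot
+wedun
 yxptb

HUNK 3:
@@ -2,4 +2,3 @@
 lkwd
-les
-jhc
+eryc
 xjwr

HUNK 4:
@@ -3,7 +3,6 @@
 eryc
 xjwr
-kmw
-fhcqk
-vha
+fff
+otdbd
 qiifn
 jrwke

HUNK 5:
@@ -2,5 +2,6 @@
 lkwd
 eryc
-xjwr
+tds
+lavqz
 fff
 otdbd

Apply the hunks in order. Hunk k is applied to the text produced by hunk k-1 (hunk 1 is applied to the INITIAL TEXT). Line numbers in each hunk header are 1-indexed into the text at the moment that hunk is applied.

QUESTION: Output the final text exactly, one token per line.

Answer: tvddb
lkwd
eryc
tds
lavqz
fff
otdbd
qiifn
jrwke
wedun
yxptb
spiim
ndlni
sbfs

Derivation:
Hunk 1: at line 6 remove [xcgw,fqx] add [fhcqk,vha,qiifn] -> 15 lines: tvddb lkwd les jhc xjwr kmw fhcqk vha qiifn jrwke fot yxptb spiim ndlni sbfs
Hunk 2: at line 10 remove [fot] add [wedun] -> 15 lines: tvddb lkwd les jhc xjwr kmw fhcqk vha qiifn jrwke wedun yxptb spiim ndlni sbfs
Hunk 3: at line 2 remove [les,jhc] add [eryc] -> 14 lines: tvddb lkwd eryc xjwr kmw fhcqk vha qiifn jrwke wedun yxptb spiim ndlni sbfs
Hunk 4: at line 3 remove [kmw,fhcqk,vha] add [fff,otdbd] -> 13 lines: tvddb lkwd eryc xjwr fff otdbd qiifn jrwke wedun yxptb spiim ndlni sbfs
Hunk 5: at line 2 remove [xjwr] add [tds,lavqz] -> 14 lines: tvddb lkwd eryc tds lavqz fff otdbd qiifn jrwke wedun yxptb spiim ndlni sbfs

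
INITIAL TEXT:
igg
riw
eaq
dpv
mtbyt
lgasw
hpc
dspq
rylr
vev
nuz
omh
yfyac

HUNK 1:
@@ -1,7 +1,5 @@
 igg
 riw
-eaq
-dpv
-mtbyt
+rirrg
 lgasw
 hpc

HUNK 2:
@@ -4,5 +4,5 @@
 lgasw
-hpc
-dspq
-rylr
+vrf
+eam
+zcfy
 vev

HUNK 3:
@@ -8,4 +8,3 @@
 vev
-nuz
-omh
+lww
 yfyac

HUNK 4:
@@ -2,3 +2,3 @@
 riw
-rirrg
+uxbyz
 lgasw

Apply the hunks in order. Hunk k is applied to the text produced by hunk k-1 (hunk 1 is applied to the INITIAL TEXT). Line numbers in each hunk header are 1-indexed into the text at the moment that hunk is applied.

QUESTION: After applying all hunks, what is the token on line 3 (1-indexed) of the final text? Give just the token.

Answer: uxbyz

Derivation:
Hunk 1: at line 1 remove [eaq,dpv,mtbyt] add [rirrg] -> 11 lines: igg riw rirrg lgasw hpc dspq rylr vev nuz omh yfyac
Hunk 2: at line 4 remove [hpc,dspq,rylr] add [vrf,eam,zcfy] -> 11 lines: igg riw rirrg lgasw vrf eam zcfy vev nuz omh yfyac
Hunk 3: at line 8 remove [nuz,omh] add [lww] -> 10 lines: igg riw rirrg lgasw vrf eam zcfy vev lww yfyac
Hunk 4: at line 2 remove [rirrg] add [uxbyz] -> 10 lines: igg riw uxbyz lgasw vrf eam zcfy vev lww yfyac
Final line 3: uxbyz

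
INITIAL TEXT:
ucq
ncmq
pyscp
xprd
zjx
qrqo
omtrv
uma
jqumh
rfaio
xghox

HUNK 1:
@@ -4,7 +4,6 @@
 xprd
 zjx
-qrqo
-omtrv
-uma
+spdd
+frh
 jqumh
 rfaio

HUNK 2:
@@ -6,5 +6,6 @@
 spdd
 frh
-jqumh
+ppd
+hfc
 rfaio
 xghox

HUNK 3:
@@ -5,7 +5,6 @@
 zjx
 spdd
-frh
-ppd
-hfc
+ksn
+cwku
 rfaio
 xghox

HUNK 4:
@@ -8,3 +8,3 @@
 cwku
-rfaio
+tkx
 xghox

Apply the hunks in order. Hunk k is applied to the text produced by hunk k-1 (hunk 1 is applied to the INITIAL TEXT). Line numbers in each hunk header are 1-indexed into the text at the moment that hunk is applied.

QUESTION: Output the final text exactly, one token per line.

Answer: ucq
ncmq
pyscp
xprd
zjx
spdd
ksn
cwku
tkx
xghox

Derivation:
Hunk 1: at line 4 remove [qrqo,omtrv,uma] add [spdd,frh] -> 10 lines: ucq ncmq pyscp xprd zjx spdd frh jqumh rfaio xghox
Hunk 2: at line 6 remove [jqumh] add [ppd,hfc] -> 11 lines: ucq ncmq pyscp xprd zjx spdd frh ppd hfc rfaio xghox
Hunk 3: at line 5 remove [frh,ppd,hfc] add [ksn,cwku] -> 10 lines: ucq ncmq pyscp xprd zjx spdd ksn cwku rfaio xghox
Hunk 4: at line 8 remove [rfaio] add [tkx] -> 10 lines: ucq ncmq pyscp xprd zjx spdd ksn cwku tkx xghox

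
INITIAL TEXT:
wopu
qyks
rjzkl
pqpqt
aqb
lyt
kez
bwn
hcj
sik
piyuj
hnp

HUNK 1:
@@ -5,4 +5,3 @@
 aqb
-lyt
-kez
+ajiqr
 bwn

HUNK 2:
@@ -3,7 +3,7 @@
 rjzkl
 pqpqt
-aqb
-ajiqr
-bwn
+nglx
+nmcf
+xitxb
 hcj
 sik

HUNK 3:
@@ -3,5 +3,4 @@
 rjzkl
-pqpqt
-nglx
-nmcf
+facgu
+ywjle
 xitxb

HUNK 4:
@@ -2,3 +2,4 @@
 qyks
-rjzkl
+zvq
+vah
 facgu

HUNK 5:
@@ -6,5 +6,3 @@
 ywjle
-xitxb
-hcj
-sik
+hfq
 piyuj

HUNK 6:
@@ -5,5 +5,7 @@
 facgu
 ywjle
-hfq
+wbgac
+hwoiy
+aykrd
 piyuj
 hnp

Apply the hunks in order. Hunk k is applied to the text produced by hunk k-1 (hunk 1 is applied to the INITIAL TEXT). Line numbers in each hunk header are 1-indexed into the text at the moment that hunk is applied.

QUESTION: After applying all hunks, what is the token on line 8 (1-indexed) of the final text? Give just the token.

Answer: hwoiy

Derivation:
Hunk 1: at line 5 remove [lyt,kez] add [ajiqr] -> 11 lines: wopu qyks rjzkl pqpqt aqb ajiqr bwn hcj sik piyuj hnp
Hunk 2: at line 3 remove [aqb,ajiqr,bwn] add [nglx,nmcf,xitxb] -> 11 lines: wopu qyks rjzkl pqpqt nglx nmcf xitxb hcj sik piyuj hnp
Hunk 3: at line 3 remove [pqpqt,nglx,nmcf] add [facgu,ywjle] -> 10 lines: wopu qyks rjzkl facgu ywjle xitxb hcj sik piyuj hnp
Hunk 4: at line 2 remove [rjzkl] add [zvq,vah] -> 11 lines: wopu qyks zvq vah facgu ywjle xitxb hcj sik piyuj hnp
Hunk 5: at line 6 remove [xitxb,hcj,sik] add [hfq] -> 9 lines: wopu qyks zvq vah facgu ywjle hfq piyuj hnp
Hunk 6: at line 5 remove [hfq] add [wbgac,hwoiy,aykrd] -> 11 lines: wopu qyks zvq vah facgu ywjle wbgac hwoiy aykrd piyuj hnp
Final line 8: hwoiy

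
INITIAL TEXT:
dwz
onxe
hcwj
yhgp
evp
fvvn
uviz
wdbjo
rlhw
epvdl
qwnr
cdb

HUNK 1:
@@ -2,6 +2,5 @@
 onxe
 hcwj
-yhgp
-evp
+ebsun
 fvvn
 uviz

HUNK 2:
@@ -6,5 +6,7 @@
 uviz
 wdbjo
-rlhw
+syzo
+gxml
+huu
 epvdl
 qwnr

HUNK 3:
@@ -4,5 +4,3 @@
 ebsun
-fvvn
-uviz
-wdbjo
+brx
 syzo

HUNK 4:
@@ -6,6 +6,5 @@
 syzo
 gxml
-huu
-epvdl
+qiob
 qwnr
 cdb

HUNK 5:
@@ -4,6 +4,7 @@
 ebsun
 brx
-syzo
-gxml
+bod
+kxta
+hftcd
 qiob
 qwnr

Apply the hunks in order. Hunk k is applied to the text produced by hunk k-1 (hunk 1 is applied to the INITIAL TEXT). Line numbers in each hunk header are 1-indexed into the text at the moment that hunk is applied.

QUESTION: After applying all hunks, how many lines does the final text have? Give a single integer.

Answer: 11

Derivation:
Hunk 1: at line 2 remove [yhgp,evp] add [ebsun] -> 11 lines: dwz onxe hcwj ebsun fvvn uviz wdbjo rlhw epvdl qwnr cdb
Hunk 2: at line 6 remove [rlhw] add [syzo,gxml,huu] -> 13 lines: dwz onxe hcwj ebsun fvvn uviz wdbjo syzo gxml huu epvdl qwnr cdb
Hunk 3: at line 4 remove [fvvn,uviz,wdbjo] add [brx] -> 11 lines: dwz onxe hcwj ebsun brx syzo gxml huu epvdl qwnr cdb
Hunk 4: at line 6 remove [huu,epvdl] add [qiob] -> 10 lines: dwz onxe hcwj ebsun brx syzo gxml qiob qwnr cdb
Hunk 5: at line 4 remove [syzo,gxml] add [bod,kxta,hftcd] -> 11 lines: dwz onxe hcwj ebsun brx bod kxta hftcd qiob qwnr cdb
Final line count: 11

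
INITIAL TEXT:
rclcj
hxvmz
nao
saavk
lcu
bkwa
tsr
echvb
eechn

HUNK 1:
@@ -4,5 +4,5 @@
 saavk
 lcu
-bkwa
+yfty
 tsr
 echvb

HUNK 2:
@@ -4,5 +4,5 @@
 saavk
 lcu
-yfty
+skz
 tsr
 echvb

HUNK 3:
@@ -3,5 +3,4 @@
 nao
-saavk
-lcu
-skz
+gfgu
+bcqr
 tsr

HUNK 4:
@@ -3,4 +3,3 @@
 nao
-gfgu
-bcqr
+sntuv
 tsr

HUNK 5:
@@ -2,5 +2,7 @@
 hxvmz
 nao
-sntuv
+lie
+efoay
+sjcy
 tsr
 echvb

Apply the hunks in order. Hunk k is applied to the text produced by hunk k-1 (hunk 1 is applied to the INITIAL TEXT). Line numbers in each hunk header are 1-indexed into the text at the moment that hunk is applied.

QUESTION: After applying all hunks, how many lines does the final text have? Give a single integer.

Answer: 9

Derivation:
Hunk 1: at line 4 remove [bkwa] add [yfty] -> 9 lines: rclcj hxvmz nao saavk lcu yfty tsr echvb eechn
Hunk 2: at line 4 remove [yfty] add [skz] -> 9 lines: rclcj hxvmz nao saavk lcu skz tsr echvb eechn
Hunk 3: at line 3 remove [saavk,lcu,skz] add [gfgu,bcqr] -> 8 lines: rclcj hxvmz nao gfgu bcqr tsr echvb eechn
Hunk 4: at line 3 remove [gfgu,bcqr] add [sntuv] -> 7 lines: rclcj hxvmz nao sntuv tsr echvb eechn
Hunk 5: at line 2 remove [sntuv] add [lie,efoay,sjcy] -> 9 lines: rclcj hxvmz nao lie efoay sjcy tsr echvb eechn
Final line count: 9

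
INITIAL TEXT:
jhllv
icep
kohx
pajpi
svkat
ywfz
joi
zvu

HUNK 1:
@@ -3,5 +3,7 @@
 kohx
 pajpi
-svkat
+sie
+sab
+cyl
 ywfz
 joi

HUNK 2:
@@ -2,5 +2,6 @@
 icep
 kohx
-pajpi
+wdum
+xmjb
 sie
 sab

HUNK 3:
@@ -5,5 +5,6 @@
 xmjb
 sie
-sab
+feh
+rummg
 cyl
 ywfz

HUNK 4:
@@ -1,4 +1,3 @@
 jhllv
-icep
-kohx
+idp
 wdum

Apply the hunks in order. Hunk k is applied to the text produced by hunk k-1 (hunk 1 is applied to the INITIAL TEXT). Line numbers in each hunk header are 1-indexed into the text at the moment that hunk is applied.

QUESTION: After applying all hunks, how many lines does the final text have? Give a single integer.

Answer: 11

Derivation:
Hunk 1: at line 3 remove [svkat] add [sie,sab,cyl] -> 10 lines: jhllv icep kohx pajpi sie sab cyl ywfz joi zvu
Hunk 2: at line 2 remove [pajpi] add [wdum,xmjb] -> 11 lines: jhllv icep kohx wdum xmjb sie sab cyl ywfz joi zvu
Hunk 3: at line 5 remove [sab] add [feh,rummg] -> 12 lines: jhllv icep kohx wdum xmjb sie feh rummg cyl ywfz joi zvu
Hunk 4: at line 1 remove [icep,kohx] add [idp] -> 11 lines: jhllv idp wdum xmjb sie feh rummg cyl ywfz joi zvu
Final line count: 11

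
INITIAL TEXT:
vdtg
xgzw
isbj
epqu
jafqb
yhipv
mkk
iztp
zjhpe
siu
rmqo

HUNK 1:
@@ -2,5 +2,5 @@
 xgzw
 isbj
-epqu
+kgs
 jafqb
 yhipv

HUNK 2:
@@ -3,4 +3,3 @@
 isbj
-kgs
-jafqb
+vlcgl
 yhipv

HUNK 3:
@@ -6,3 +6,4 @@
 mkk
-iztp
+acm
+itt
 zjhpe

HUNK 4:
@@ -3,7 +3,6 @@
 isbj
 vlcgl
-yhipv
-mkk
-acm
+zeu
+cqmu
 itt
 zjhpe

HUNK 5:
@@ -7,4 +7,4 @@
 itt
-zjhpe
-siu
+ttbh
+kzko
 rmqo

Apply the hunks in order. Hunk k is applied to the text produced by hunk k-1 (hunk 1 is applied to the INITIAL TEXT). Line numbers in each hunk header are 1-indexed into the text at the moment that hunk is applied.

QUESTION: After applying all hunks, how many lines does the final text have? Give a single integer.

Hunk 1: at line 2 remove [epqu] add [kgs] -> 11 lines: vdtg xgzw isbj kgs jafqb yhipv mkk iztp zjhpe siu rmqo
Hunk 2: at line 3 remove [kgs,jafqb] add [vlcgl] -> 10 lines: vdtg xgzw isbj vlcgl yhipv mkk iztp zjhpe siu rmqo
Hunk 3: at line 6 remove [iztp] add [acm,itt] -> 11 lines: vdtg xgzw isbj vlcgl yhipv mkk acm itt zjhpe siu rmqo
Hunk 4: at line 3 remove [yhipv,mkk,acm] add [zeu,cqmu] -> 10 lines: vdtg xgzw isbj vlcgl zeu cqmu itt zjhpe siu rmqo
Hunk 5: at line 7 remove [zjhpe,siu] add [ttbh,kzko] -> 10 lines: vdtg xgzw isbj vlcgl zeu cqmu itt ttbh kzko rmqo
Final line count: 10

Answer: 10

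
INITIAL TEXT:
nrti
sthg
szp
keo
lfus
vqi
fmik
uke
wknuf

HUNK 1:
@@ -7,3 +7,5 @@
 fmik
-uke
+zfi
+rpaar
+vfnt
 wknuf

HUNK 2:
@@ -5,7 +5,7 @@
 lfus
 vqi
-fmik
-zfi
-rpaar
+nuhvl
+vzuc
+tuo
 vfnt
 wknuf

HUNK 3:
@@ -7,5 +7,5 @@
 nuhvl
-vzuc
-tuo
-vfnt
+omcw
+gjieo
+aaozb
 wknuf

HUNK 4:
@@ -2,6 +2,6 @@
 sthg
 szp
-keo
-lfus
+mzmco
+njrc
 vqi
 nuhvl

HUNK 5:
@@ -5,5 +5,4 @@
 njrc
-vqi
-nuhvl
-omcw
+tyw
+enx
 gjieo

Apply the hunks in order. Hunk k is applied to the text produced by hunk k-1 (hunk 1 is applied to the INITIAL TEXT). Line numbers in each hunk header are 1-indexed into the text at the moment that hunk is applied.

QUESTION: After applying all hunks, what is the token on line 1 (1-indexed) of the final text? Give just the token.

Answer: nrti

Derivation:
Hunk 1: at line 7 remove [uke] add [zfi,rpaar,vfnt] -> 11 lines: nrti sthg szp keo lfus vqi fmik zfi rpaar vfnt wknuf
Hunk 2: at line 5 remove [fmik,zfi,rpaar] add [nuhvl,vzuc,tuo] -> 11 lines: nrti sthg szp keo lfus vqi nuhvl vzuc tuo vfnt wknuf
Hunk 3: at line 7 remove [vzuc,tuo,vfnt] add [omcw,gjieo,aaozb] -> 11 lines: nrti sthg szp keo lfus vqi nuhvl omcw gjieo aaozb wknuf
Hunk 4: at line 2 remove [keo,lfus] add [mzmco,njrc] -> 11 lines: nrti sthg szp mzmco njrc vqi nuhvl omcw gjieo aaozb wknuf
Hunk 5: at line 5 remove [vqi,nuhvl,omcw] add [tyw,enx] -> 10 lines: nrti sthg szp mzmco njrc tyw enx gjieo aaozb wknuf
Final line 1: nrti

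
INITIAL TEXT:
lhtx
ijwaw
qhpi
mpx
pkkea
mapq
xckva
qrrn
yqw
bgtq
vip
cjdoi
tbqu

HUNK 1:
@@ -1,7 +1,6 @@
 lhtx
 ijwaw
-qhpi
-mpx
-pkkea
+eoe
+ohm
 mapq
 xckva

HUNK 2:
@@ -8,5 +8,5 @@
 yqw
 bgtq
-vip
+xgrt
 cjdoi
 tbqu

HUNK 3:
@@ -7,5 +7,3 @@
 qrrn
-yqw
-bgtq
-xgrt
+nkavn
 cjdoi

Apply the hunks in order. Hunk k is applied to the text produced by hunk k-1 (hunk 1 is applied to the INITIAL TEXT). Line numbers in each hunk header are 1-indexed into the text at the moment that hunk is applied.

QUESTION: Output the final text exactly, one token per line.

Hunk 1: at line 1 remove [qhpi,mpx,pkkea] add [eoe,ohm] -> 12 lines: lhtx ijwaw eoe ohm mapq xckva qrrn yqw bgtq vip cjdoi tbqu
Hunk 2: at line 8 remove [vip] add [xgrt] -> 12 lines: lhtx ijwaw eoe ohm mapq xckva qrrn yqw bgtq xgrt cjdoi tbqu
Hunk 3: at line 7 remove [yqw,bgtq,xgrt] add [nkavn] -> 10 lines: lhtx ijwaw eoe ohm mapq xckva qrrn nkavn cjdoi tbqu

Answer: lhtx
ijwaw
eoe
ohm
mapq
xckva
qrrn
nkavn
cjdoi
tbqu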